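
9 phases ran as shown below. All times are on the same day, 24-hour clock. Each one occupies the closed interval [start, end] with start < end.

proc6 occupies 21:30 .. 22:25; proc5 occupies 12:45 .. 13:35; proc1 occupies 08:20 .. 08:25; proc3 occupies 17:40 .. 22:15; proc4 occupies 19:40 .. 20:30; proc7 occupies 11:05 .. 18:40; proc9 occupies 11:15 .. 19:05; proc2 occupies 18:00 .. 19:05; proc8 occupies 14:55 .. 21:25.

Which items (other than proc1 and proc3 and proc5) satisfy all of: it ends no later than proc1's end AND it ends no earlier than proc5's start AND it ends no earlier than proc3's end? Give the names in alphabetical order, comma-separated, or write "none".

none

Conditions: its end is no later than proc1's end (X.end <= 08:25) AND its end is no earlier than proc5's start (X.end >= 12:45) AND its end is no earlier than proc3's end (X.end >= 22:15).
proc2: end 19:05 <= 08:25? ✗; end 19:05 >= 12:45? ✓; end 19:05 >= 22:15? ✗ → no.
proc4: end 20:30 <= 08:25? ✗; end 20:30 >= 12:45? ✓; end 20:30 >= 22:15? ✗ → no.
proc6: end 22:25 <= 08:25? ✗; end 22:25 >= 12:45? ✓; end 22:25 >= 22:15? ✓ → no.
proc7: end 18:40 <= 08:25? ✗; end 18:40 >= 12:45? ✓; end 18:40 >= 22:15? ✗ → no.
proc8: end 21:25 <= 08:25? ✗; end 21:25 >= 12:45? ✓; end 21:25 >= 22:15? ✗ → no.
proc9: end 19:05 <= 08:25? ✗; end 19:05 >= 12:45? ✓; end 19:05 >= 22:15? ✗ → no.
Result: none.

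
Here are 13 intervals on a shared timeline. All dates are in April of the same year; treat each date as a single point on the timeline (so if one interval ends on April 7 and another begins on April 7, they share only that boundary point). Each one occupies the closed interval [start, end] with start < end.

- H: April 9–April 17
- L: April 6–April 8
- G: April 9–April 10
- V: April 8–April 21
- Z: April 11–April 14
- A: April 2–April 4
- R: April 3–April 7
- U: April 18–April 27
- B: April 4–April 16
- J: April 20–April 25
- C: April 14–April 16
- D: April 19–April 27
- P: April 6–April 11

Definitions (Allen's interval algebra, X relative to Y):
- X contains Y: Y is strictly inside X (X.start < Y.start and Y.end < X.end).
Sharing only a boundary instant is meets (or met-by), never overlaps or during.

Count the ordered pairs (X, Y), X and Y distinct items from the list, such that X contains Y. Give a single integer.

Checking all 156 ordered pairs for relation 'contains'; matching pairs in alphabetical order:
(B, G): B contains G ✓
(B, L): B contains L ✓
(B, P): B contains P ✓
(B, Z): B contains Z ✓
(D, J): D contains J ✓
(H, C): H contains C ✓
(H, Z): H contains Z ✓
(P, G): P contains G ✓
(U, J): U contains J ✓
(V, C): V contains C ✓
(V, G): V contains G ✓
(V, H): V contains H ✓
(V, Z): V contains Z ✓
Count: 13.

13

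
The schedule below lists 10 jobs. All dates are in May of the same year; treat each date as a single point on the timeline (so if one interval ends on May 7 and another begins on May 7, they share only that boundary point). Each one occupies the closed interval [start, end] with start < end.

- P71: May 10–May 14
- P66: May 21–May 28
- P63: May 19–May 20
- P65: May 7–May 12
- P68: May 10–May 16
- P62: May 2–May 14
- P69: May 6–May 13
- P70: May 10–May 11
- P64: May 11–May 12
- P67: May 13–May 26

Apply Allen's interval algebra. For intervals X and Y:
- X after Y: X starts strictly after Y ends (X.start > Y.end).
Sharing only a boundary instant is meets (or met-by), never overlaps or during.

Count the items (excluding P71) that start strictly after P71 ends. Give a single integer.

Target P71 = [May 10, May 14].
P62 [May 2, May 14] → finished-by → no.
P63 [May 19, May 20] → after → counts.
P64 [May 11, May 12] → during → no.
P65 [May 7, May 12] → overlaps → no.
P66 [May 21, May 28] → after → counts.
P67 [May 13, May 26] → overlapped-by → no.
P68 [May 10, May 16] → started-by → no.
P69 [May 6, May 13] → overlaps → no.
P70 [May 10, May 11] → starts → no.
Total: 2.

2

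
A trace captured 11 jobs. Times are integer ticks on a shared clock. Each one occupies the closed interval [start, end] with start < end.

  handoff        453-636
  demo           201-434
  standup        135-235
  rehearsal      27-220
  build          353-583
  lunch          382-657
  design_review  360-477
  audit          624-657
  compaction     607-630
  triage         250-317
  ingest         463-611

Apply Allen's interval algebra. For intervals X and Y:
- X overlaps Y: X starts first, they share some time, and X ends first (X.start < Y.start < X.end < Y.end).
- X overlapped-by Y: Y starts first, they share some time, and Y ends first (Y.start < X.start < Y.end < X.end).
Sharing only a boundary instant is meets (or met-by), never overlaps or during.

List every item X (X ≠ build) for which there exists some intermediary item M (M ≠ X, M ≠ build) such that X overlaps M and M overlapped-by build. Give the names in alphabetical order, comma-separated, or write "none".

demo, design_review

Target build = [353, 583].
Intermediaries M with M overlapped-by build: handoff, ingest, lunch.
Via handoff — items with X overlaps handoff: design_review.
Via ingest — items with X overlaps ingest: design_review.
Via lunch — items with X overlaps lunch: demo, design_review.
Union: demo, design_review.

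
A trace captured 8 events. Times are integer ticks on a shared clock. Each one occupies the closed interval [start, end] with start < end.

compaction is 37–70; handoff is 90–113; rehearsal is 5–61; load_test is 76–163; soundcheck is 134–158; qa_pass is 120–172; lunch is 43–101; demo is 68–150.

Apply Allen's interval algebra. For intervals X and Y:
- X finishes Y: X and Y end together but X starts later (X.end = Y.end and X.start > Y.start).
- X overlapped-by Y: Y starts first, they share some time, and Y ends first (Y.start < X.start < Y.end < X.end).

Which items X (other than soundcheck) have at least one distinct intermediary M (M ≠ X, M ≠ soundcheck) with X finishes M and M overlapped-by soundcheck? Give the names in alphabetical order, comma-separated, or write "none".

Target soundcheck = [134, 158].
Intermediaries M with M overlapped-by soundcheck: none.
Union: none.

none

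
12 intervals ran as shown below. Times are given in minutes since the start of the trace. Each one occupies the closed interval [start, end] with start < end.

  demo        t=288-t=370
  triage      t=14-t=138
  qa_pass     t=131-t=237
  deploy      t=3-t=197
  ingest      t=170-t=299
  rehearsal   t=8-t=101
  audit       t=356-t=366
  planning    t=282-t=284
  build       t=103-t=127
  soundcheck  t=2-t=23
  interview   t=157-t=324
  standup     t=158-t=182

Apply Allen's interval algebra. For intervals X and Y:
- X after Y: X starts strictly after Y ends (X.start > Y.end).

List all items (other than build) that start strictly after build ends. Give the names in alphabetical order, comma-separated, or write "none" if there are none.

Target build = [t=103, t=127].
audit [t=356, t=366] → after → yes.
demo [t=288, t=370] → after → yes.
deploy [t=3, t=197] → contains → no.
ingest [t=170, t=299] → after → yes.
interview [t=157, t=324] → after → yes.
planning [t=282, t=284] → after → yes.
qa_pass [t=131, t=237] → after → yes.
rehearsal [t=8, t=101] → before → no.
soundcheck [t=2, t=23] → before → no.
standup [t=158, t=182] → after → yes.
triage [t=14, t=138] → contains → no.
Result: audit, demo, ingest, interview, planning, qa_pass, standup.

audit, demo, ingest, interview, planning, qa_pass, standup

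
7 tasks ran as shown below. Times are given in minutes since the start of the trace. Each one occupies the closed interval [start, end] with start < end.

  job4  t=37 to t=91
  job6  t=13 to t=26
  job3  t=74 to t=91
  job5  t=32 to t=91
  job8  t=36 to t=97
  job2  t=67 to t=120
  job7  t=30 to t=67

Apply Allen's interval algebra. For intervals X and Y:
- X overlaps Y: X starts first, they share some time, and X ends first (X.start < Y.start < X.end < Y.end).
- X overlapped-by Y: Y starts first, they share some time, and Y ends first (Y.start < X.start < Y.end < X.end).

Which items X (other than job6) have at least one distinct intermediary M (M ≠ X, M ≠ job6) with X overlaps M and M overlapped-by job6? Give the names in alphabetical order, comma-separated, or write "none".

Target job6 = [t=13, t=26].
Intermediaries M with M overlapped-by job6: none.
Union: none.

none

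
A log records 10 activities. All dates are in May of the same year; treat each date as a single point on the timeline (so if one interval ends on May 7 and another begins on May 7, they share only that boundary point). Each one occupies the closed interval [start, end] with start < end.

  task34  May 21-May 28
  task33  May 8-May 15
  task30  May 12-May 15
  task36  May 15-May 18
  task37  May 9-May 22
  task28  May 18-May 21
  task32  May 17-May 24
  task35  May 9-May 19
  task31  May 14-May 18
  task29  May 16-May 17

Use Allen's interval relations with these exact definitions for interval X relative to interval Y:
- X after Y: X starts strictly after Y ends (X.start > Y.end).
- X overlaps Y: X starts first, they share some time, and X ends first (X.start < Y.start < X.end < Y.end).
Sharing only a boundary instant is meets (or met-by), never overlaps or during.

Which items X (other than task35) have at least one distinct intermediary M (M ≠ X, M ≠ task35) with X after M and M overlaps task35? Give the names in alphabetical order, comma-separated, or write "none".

Target task35 = [May 9, May 19].
Intermediaries M with M overlaps task35: task33.
Via task33 — items with X after task33: task28, task29, task32, task34.
Union: task28, task29, task32, task34.

task28, task29, task32, task34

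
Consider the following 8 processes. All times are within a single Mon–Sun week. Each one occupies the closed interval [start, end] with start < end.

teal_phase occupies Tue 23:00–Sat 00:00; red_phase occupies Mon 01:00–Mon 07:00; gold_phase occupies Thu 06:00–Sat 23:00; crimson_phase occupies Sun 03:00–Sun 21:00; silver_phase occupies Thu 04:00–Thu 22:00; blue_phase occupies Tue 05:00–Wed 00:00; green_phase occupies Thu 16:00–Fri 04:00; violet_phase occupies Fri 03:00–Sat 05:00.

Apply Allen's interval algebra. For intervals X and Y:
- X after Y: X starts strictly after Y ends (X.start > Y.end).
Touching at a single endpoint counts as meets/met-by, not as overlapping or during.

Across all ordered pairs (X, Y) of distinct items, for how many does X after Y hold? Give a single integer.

Checking all 56 ordered pairs for relation 'after'; matching pairs in alphabetical order:
(blue_phase, red_phase): blue_phase after red_phase ✓
(crimson_phase, blue_phase): crimson_phase after blue_phase ✓
(crimson_phase, gold_phase): crimson_phase after gold_phase ✓
(crimson_phase, green_phase): crimson_phase after green_phase ✓
(crimson_phase, red_phase): crimson_phase after red_phase ✓
(crimson_phase, silver_phase): crimson_phase after silver_phase ✓
(crimson_phase, teal_phase): crimson_phase after teal_phase ✓
(crimson_phase, violet_phase): crimson_phase after violet_phase ✓
(gold_phase, blue_phase): gold_phase after blue_phase ✓
(gold_phase, red_phase): gold_phase after red_phase ✓
(green_phase, blue_phase): green_phase after blue_phase ✓
(green_phase, red_phase): green_phase after red_phase ✓
(silver_phase, blue_phase): silver_phase after blue_phase ✓
(silver_phase, red_phase): silver_phase after red_phase ✓
(teal_phase, red_phase): teal_phase after red_phase ✓
(violet_phase, blue_phase): violet_phase after blue_phase ✓
(violet_phase, red_phase): violet_phase after red_phase ✓
(violet_phase, silver_phase): violet_phase after silver_phase ✓
Count: 18.

18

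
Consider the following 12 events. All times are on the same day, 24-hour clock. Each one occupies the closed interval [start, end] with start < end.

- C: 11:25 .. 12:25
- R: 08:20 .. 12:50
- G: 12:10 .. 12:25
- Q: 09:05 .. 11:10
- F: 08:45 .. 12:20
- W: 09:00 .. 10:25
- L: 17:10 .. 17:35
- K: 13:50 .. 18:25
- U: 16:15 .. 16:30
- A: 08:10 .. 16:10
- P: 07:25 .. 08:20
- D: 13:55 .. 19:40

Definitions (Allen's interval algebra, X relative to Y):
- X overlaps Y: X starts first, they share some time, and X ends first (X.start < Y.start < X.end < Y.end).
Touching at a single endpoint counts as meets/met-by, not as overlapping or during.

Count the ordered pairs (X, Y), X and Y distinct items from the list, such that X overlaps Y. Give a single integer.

Checking all 132 ordered pairs for relation 'overlaps'; matching pairs in alphabetical order:
(A, D): A overlaps D ✓
(A, K): A overlaps K ✓
(F, C): F overlaps C ✓
(F, G): F overlaps G ✓
(K, D): K overlaps D ✓
(P, A): P overlaps A ✓
(W, Q): W overlaps Q ✓
Count: 7.

7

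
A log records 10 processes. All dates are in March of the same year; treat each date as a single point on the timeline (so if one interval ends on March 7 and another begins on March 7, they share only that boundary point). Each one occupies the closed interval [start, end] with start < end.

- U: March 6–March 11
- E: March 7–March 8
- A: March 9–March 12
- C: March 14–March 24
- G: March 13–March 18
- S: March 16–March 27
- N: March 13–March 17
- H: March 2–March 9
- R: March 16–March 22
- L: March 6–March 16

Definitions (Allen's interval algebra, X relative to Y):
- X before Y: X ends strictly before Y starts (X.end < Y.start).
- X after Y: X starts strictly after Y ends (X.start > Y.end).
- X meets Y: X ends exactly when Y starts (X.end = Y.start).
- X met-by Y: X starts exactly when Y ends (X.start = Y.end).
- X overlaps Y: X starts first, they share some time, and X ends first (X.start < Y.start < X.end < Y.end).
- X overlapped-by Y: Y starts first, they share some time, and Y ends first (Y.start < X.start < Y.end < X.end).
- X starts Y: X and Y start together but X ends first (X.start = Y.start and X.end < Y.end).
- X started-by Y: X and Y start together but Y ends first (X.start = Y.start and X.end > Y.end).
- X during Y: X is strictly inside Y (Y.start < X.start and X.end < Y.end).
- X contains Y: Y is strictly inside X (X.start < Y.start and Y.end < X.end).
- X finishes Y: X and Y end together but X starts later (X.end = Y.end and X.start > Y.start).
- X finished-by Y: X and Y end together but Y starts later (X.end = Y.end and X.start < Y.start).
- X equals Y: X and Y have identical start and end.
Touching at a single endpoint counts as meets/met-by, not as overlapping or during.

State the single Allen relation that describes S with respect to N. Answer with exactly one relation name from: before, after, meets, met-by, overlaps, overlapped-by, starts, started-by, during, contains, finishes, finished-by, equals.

overlapped-by

S = [March 16, March 27]; N = [March 13, March 17].
Compare endpoints: S.start > N.start, S.start < N.end, S.end > N.start, S.end > N.end.
That pattern is 'overlapped-by'.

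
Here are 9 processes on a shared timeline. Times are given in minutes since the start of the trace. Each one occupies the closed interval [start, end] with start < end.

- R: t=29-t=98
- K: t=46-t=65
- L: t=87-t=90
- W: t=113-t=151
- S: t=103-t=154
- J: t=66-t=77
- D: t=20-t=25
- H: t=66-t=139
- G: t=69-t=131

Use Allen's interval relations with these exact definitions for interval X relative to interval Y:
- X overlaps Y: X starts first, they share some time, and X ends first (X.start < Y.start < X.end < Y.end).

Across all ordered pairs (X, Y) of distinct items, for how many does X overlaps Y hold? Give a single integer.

7

Checking all 72 ordered pairs for relation 'overlaps'; matching pairs in alphabetical order:
(G, S): G overlaps S ✓
(G, W): G overlaps W ✓
(H, S): H overlaps S ✓
(H, W): H overlaps W ✓
(J, G): J overlaps G ✓
(R, G): R overlaps G ✓
(R, H): R overlaps H ✓
Count: 7.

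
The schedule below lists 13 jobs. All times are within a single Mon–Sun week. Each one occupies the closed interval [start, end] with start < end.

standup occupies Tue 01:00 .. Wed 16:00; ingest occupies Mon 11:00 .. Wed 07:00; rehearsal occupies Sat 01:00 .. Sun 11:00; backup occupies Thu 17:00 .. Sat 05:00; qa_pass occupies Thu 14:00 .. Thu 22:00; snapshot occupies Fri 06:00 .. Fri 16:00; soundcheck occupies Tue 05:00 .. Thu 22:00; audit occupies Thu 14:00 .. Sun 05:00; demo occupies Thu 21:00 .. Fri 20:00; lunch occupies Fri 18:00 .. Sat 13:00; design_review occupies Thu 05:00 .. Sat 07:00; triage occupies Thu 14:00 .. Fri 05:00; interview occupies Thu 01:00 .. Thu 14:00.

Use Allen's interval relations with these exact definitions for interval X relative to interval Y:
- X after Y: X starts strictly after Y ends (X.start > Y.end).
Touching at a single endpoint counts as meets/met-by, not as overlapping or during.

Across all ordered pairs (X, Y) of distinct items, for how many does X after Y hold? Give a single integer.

37

Checking all 156 ordered pairs for relation 'after'; matching pairs in alphabetical order:
(audit, ingest): audit after ingest ✓
(audit, standup): audit after standup ✓
(backup, ingest): backup after ingest ✓
(backup, interview): backup after interview ✓
(backup, standup): backup after standup ✓
(demo, ingest): demo after ingest ✓
(demo, interview): demo after interview ✓
(demo, standup): demo after standup ✓
(design_review, ingest): design_review after ingest ✓
(design_review, standup): design_review after standup ✓
(interview, ingest): interview after ingest ✓
(interview, standup): interview after standup ✓
(lunch, ingest): lunch after ingest ✓
(lunch, interview): lunch after interview ✓
(lunch, qa_pass): lunch after qa_pass ✓
(lunch, snapshot): lunch after snapshot ✓
(lunch, soundcheck): lunch after soundcheck ✓
(lunch, standup): lunch after standup ✓
(lunch, triage): lunch after triage ✓
(qa_pass, ingest): qa_pass after ingest ✓
(qa_pass, standup): qa_pass after standup ✓
(rehearsal, demo): rehearsal after demo ✓
(rehearsal, ingest): rehearsal after ingest ✓
(rehearsal, interview): rehearsal after interview ✓
... plus 13 further pairs not listed.
Count: 37.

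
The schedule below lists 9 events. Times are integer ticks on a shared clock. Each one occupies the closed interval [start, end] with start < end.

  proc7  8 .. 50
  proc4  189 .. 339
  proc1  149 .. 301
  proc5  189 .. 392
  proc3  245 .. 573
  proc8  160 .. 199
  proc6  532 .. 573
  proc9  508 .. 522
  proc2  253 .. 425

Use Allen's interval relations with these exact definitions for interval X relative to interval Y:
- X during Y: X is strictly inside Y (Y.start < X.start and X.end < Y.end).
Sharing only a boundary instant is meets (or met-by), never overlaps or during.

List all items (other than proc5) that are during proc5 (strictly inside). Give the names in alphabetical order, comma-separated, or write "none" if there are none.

Target proc5 = [189, 392].
proc1 [149, 301] → overlaps → no.
proc2 [253, 425] → overlapped-by → no.
proc3 [245, 573] → overlapped-by → no.
proc4 [189, 339] → starts → no.
proc6 [532, 573] → after → no.
proc7 [8, 50] → before → no.
proc8 [160, 199] → overlaps → no.
proc9 [508, 522] → after → no.
Result: none.

none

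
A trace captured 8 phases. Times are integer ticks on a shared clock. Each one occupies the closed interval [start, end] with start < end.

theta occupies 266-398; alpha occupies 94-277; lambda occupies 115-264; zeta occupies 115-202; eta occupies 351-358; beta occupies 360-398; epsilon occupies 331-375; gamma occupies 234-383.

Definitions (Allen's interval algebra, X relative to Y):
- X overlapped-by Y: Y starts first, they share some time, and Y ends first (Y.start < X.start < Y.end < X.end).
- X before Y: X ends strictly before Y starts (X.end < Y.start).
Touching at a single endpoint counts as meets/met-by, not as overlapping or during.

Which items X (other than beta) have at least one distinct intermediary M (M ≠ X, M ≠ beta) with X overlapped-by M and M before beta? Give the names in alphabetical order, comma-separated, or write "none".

gamma, theta

Target beta = [360, 398].
Intermediaries M with M before beta: alpha, eta, lambda, zeta.
Via alpha — items with X overlapped-by alpha: gamma, theta.
Via eta — items with X overlapped-by eta: none.
Via lambda — items with X overlapped-by lambda: gamma.
Via zeta — items with X overlapped-by zeta: none.
Union: gamma, theta.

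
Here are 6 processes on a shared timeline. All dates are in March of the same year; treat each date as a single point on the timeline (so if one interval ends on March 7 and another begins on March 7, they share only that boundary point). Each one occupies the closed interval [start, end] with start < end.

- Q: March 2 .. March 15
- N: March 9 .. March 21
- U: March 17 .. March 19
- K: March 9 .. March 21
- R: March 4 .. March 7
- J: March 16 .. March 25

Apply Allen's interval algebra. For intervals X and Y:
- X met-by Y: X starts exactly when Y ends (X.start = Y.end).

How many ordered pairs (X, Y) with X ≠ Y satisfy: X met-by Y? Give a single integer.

0

Checking all 30 ordered pairs for relation 'met-by'; matching pairs in alphabetical order:
No pair satisfies it.
Count: 0.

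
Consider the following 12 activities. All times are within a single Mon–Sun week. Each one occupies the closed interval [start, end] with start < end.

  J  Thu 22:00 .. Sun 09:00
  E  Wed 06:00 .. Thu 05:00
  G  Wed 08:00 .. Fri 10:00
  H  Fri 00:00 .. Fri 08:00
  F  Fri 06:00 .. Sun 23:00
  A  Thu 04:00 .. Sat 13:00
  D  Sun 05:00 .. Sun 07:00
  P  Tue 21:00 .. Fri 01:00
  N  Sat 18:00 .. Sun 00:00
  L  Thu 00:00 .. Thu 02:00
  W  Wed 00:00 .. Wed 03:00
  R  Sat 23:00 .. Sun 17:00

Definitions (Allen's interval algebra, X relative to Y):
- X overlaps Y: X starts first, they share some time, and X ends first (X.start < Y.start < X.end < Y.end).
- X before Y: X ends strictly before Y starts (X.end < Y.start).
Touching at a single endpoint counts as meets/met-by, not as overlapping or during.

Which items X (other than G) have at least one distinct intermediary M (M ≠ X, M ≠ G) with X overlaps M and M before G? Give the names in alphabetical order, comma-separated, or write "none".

Target G = [Wed 08:00, Fri 10:00].
Intermediaries M with M before G: W.
Via W — items with X overlaps W: none.
Union: none.

none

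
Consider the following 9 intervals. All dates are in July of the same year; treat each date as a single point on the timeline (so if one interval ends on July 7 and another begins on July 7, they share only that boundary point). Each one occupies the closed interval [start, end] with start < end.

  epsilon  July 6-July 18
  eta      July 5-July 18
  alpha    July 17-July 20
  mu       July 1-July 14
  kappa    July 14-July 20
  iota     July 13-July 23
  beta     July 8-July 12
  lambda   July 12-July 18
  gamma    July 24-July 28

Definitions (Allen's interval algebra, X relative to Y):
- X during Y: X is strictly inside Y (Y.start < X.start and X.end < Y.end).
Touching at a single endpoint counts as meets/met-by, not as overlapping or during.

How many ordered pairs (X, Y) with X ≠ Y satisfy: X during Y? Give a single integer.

5

Checking all 72 ordered pairs for relation 'during'; matching pairs in alphabetical order:
(alpha, iota): alpha during iota ✓
(beta, epsilon): beta during epsilon ✓
(beta, eta): beta during eta ✓
(beta, mu): beta during mu ✓
(kappa, iota): kappa during iota ✓
Count: 5.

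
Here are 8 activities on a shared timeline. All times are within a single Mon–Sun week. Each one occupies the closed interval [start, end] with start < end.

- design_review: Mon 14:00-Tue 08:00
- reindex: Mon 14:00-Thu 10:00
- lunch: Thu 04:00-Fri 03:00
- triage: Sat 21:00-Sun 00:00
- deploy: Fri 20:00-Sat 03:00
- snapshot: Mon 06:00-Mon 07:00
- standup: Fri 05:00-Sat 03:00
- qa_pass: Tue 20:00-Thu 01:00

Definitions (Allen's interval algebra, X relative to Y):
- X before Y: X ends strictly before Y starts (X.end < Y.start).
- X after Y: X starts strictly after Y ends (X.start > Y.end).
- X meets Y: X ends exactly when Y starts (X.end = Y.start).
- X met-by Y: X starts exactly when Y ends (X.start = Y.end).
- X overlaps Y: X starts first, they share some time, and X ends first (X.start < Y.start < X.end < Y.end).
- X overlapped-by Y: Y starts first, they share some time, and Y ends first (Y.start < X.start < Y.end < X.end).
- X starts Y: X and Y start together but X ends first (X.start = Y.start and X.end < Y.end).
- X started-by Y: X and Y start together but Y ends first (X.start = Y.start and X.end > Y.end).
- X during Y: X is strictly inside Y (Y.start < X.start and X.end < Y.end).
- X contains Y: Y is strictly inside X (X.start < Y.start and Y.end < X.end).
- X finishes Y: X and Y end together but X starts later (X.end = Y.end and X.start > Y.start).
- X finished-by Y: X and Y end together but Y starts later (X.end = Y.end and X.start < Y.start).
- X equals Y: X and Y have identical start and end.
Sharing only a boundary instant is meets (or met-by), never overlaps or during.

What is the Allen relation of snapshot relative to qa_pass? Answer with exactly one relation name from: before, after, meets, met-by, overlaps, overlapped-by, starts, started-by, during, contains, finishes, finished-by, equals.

before

snapshot = [Mon 06:00, Mon 07:00]; qa_pass = [Tue 20:00, Thu 01:00].
Compare endpoints: snapshot.start < qa_pass.start, snapshot.start < qa_pass.end, snapshot.end < qa_pass.start, snapshot.end < qa_pass.end.
That pattern is 'before'.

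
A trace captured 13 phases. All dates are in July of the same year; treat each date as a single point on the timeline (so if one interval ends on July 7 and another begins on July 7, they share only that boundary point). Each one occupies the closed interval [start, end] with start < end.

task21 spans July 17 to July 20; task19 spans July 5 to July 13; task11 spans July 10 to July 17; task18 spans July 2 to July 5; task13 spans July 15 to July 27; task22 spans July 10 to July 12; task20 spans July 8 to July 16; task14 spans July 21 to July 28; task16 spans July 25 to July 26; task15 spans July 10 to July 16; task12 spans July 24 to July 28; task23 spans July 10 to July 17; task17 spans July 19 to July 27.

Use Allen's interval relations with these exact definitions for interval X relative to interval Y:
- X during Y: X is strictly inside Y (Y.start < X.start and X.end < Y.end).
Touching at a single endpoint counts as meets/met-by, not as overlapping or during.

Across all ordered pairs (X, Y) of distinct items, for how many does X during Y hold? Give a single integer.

7

Checking all 156 ordered pairs for relation 'during'; matching pairs in alphabetical order:
(task16, task12): task16 during task12 ✓
(task16, task13): task16 during task13 ✓
(task16, task14): task16 during task14 ✓
(task16, task17): task16 during task17 ✓
(task21, task13): task21 during task13 ✓
(task22, task19): task22 during task19 ✓
(task22, task20): task22 during task20 ✓
Count: 7.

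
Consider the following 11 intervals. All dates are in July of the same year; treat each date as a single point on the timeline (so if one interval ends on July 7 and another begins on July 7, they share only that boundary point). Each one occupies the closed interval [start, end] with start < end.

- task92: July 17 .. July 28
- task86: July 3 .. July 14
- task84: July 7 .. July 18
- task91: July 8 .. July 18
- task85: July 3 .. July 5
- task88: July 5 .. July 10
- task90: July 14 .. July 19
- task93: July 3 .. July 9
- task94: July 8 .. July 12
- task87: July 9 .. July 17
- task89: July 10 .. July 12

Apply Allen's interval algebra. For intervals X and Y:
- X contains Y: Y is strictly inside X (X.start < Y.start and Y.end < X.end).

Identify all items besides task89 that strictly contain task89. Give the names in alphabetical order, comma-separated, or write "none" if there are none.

task84, task86, task87, task91

Target task89 = [July 10, July 12].
task84 [July 7, July 18] → contains → yes.
task85 [July 3, July 5] → before → no.
task86 [July 3, July 14] → contains → yes.
task87 [July 9, July 17] → contains → yes.
task88 [July 5, July 10] → meets → no.
task90 [July 14, July 19] → after → no.
task91 [July 8, July 18] → contains → yes.
task92 [July 17, July 28] → after → no.
task93 [July 3, July 9] → before → no.
task94 [July 8, July 12] → finished-by → no.
Result: task84, task86, task87, task91.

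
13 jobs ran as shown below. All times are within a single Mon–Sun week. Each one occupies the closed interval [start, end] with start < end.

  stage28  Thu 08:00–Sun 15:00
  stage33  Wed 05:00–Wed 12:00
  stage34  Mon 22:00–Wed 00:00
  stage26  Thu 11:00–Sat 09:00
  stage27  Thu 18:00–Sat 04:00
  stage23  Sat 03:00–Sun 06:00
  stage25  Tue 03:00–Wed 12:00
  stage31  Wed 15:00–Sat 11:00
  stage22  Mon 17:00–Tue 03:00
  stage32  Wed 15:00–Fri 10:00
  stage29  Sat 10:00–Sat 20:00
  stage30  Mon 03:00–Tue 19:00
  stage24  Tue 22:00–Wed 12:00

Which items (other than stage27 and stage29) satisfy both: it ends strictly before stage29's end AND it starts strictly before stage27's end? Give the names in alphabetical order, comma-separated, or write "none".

stage22, stage24, stage25, stage26, stage30, stage31, stage32, stage33, stage34

Conditions: its end is strictly before stage29's end (X.end < Sat 20:00) AND its start is strictly before stage27's end (X.start < Sat 04:00).
stage22: end Tue 03:00 < Sat 20:00? ✓; start Mon 17:00 < Sat 04:00? ✓ → yes.
stage23: end Sun 06:00 < Sat 20:00? ✗; start Sat 03:00 < Sat 04:00? ✓ → no.
stage24: end Wed 12:00 < Sat 20:00? ✓; start Tue 22:00 < Sat 04:00? ✓ → yes.
stage25: end Wed 12:00 < Sat 20:00? ✓; start Tue 03:00 < Sat 04:00? ✓ → yes.
stage26: end Sat 09:00 < Sat 20:00? ✓; start Thu 11:00 < Sat 04:00? ✓ → yes.
stage28: end Sun 15:00 < Sat 20:00? ✗; start Thu 08:00 < Sat 04:00? ✓ → no.
stage30: end Tue 19:00 < Sat 20:00? ✓; start Mon 03:00 < Sat 04:00? ✓ → yes.
stage31: end Sat 11:00 < Sat 20:00? ✓; start Wed 15:00 < Sat 04:00? ✓ → yes.
stage32: end Fri 10:00 < Sat 20:00? ✓; start Wed 15:00 < Sat 04:00? ✓ → yes.
stage33: end Wed 12:00 < Sat 20:00? ✓; start Wed 05:00 < Sat 04:00? ✓ → yes.
stage34: end Wed 00:00 < Sat 20:00? ✓; start Mon 22:00 < Sat 04:00? ✓ → yes.
Result: stage22, stage24, stage25, stage26, stage30, stage31, stage32, stage33, stage34.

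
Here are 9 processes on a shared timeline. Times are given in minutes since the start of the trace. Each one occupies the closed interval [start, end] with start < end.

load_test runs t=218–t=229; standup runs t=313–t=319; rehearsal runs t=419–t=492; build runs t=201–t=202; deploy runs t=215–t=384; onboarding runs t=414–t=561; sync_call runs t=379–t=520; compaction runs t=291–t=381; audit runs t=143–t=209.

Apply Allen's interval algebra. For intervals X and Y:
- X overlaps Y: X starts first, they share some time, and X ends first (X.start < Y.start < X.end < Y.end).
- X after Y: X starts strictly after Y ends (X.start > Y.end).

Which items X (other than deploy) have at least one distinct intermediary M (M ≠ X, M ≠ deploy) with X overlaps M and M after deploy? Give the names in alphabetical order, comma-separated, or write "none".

sync_call

Target deploy = [t=215, t=384].
Intermediaries M with M after deploy: onboarding, rehearsal.
Via onboarding — items with X overlaps onboarding: sync_call.
Via rehearsal — items with X overlaps rehearsal: none.
Union: sync_call.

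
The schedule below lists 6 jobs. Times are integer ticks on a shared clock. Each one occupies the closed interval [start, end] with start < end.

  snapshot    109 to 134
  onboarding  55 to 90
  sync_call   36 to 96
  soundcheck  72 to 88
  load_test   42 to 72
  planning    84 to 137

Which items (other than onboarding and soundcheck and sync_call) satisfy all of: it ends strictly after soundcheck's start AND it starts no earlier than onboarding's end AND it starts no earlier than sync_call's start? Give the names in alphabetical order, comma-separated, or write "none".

Conditions: its end is strictly after soundcheck's start (X.end > 72) AND its start is no earlier than onboarding's end (X.start >= 90) AND its start is no earlier than sync_call's start (X.start >= 36).
load_test: end 72 > 72? ✗; start 42 >= 90? ✗; start 42 >= 36? ✓ → no.
planning: end 137 > 72? ✓; start 84 >= 90? ✗; start 84 >= 36? ✓ → no.
snapshot: end 134 > 72? ✓; start 109 >= 90? ✓; start 109 >= 36? ✓ → yes.
Result: snapshot.

snapshot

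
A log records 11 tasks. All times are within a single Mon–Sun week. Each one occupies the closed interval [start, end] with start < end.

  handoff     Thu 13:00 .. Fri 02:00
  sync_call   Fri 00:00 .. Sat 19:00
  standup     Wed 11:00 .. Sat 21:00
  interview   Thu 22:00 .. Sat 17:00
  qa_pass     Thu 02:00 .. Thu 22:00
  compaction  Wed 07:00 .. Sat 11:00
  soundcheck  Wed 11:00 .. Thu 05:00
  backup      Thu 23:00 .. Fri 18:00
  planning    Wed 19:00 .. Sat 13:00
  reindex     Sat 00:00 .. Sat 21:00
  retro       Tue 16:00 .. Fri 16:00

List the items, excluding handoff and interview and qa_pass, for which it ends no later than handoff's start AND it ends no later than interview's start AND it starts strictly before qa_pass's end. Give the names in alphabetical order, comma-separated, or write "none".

soundcheck

Conditions: its end is no later than handoff's start (X.end <= Thu 13:00) AND its end is no later than interview's start (X.end <= Thu 22:00) AND its start is strictly before qa_pass's end (X.start < Thu 22:00).
backup: end Fri 18:00 <= Thu 13:00? ✗; end Fri 18:00 <= Thu 22:00? ✗; start Thu 23:00 < Thu 22:00? ✗ → no.
compaction: end Sat 11:00 <= Thu 13:00? ✗; end Sat 11:00 <= Thu 22:00? ✗; start Wed 07:00 < Thu 22:00? ✓ → no.
planning: end Sat 13:00 <= Thu 13:00? ✗; end Sat 13:00 <= Thu 22:00? ✗; start Wed 19:00 < Thu 22:00? ✓ → no.
reindex: end Sat 21:00 <= Thu 13:00? ✗; end Sat 21:00 <= Thu 22:00? ✗; start Sat 00:00 < Thu 22:00? ✗ → no.
retro: end Fri 16:00 <= Thu 13:00? ✗; end Fri 16:00 <= Thu 22:00? ✗; start Tue 16:00 < Thu 22:00? ✓ → no.
soundcheck: end Thu 05:00 <= Thu 13:00? ✓; end Thu 05:00 <= Thu 22:00? ✓; start Wed 11:00 < Thu 22:00? ✓ → yes.
standup: end Sat 21:00 <= Thu 13:00? ✗; end Sat 21:00 <= Thu 22:00? ✗; start Wed 11:00 < Thu 22:00? ✓ → no.
sync_call: end Sat 19:00 <= Thu 13:00? ✗; end Sat 19:00 <= Thu 22:00? ✗; start Fri 00:00 < Thu 22:00? ✗ → no.
Result: soundcheck.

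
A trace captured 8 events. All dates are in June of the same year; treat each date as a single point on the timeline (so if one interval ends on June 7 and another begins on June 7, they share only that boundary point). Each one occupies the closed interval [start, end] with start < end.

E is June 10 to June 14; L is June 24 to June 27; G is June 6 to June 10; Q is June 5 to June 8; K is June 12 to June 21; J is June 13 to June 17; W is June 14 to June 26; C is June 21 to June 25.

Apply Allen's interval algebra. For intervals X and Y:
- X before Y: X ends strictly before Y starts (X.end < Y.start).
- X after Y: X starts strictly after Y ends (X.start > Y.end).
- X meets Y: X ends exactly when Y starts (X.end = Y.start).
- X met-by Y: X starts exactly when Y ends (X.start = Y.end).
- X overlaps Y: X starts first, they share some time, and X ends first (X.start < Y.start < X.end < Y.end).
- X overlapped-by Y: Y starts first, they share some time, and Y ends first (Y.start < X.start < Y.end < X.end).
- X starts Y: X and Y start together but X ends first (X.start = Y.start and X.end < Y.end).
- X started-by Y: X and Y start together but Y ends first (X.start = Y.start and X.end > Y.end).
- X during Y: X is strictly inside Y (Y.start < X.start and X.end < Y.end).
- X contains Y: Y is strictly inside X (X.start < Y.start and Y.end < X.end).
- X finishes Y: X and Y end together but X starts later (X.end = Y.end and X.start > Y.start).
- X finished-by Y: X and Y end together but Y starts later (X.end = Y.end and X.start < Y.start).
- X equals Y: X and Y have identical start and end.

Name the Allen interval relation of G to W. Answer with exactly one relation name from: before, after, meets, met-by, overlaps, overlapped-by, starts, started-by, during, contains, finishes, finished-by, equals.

G = [June 6, June 10]; W = [June 14, June 26].
Compare endpoints: G.start < W.start, G.start < W.end, G.end < W.start, G.end < W.end.
That pattern is 'before'.

before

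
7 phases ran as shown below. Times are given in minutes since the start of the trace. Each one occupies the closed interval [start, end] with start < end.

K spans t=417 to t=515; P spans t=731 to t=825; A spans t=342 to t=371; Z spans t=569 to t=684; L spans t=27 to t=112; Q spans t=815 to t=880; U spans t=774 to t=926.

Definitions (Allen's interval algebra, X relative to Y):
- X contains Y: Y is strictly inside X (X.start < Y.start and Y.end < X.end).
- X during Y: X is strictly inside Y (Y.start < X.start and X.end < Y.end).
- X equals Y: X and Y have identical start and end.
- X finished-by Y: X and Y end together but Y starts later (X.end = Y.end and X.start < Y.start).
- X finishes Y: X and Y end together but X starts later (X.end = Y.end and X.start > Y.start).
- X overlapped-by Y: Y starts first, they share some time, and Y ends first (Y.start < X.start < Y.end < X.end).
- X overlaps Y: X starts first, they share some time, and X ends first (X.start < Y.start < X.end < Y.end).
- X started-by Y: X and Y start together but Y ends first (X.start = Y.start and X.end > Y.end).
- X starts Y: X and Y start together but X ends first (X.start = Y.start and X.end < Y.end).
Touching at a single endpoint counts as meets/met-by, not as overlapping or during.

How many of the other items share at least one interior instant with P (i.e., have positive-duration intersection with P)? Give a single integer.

2

Target P = [t=731, t=825].
A [t=342, t=371] → before → no.
K [t=417, t=515] → before → no.
L [t=27, t=112] → before → no.
Q [t=815, t=880] → overlapped-by → counts.
U [t=774, t=926] → overlapped-by → counts.
Z [t=569, t=684] → before → no.
Total: 2.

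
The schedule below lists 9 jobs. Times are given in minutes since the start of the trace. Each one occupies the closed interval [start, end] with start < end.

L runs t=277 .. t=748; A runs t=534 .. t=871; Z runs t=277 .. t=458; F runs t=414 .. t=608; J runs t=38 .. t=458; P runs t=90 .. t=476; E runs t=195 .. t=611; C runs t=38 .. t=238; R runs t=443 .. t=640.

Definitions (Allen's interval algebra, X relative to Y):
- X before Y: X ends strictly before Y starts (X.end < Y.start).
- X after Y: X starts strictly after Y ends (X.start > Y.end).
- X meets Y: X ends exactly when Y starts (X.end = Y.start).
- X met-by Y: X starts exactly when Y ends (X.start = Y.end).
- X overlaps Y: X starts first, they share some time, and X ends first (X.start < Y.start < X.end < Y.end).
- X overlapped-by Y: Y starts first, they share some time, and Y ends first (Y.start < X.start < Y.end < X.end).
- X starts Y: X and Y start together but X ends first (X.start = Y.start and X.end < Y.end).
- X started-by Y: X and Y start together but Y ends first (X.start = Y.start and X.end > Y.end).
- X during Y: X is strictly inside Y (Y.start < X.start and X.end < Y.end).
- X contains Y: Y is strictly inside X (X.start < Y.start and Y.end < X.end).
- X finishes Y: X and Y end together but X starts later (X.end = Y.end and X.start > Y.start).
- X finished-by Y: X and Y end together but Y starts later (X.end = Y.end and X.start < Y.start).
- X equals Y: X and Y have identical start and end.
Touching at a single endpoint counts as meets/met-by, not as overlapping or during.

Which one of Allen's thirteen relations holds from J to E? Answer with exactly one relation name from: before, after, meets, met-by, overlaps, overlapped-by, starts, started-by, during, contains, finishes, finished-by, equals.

overlaps

J = [t=38, t=458]; E = [t=195, t=611].
Compare endpoints: J.start < E.start, J.start < E.end, J.end > E.start, J.end < E.end.
That pattern is 'overlaps'.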